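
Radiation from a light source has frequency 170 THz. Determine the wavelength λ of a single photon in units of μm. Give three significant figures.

Use c = 2.99792458·10^8 m/s.
First convert: f = 170 THz = 1.7·10^14 Hz.
For a photon λ = c/f, so λ = 1.763·10^-6 m.
Converting to μm: λ = 1.763 μm ≈ 1.76 μm.

1.76 μm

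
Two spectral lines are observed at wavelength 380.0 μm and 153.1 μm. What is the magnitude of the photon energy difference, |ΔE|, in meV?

4.84 meV

Using E = hc/λ: E₁ = 5.2275 × 10^-22 J, E₂ = 1.2975 × 10^-21 J.
|ΔE| = |5.2275 × 10^-22 − 1.2975 × 10^-21| = 7.75 × 10^-22 J = 4.84 meV.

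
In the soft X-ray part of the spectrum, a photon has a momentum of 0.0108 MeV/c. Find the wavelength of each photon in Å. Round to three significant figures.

In SI units: p = 0.0108 MeV/c = 5.7718 × 10^-24 kg·m/s.
Apply λ = h/p: λ = 1.148 × 10^-10 m.
Converting to Å: λ = 1.148 Å ≈ 1.15 Å.

1.15 Å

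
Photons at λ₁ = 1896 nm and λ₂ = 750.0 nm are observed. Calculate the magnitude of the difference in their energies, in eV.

Using E = hc/λ: E₁ = 1.0477e-19 J, E₂ = 2.6486e-19 J.
|ΔE| = |1.0477e-19 − 2.6486e-19| = 1.60e-19 J = 0.999 eV.

0.999 eV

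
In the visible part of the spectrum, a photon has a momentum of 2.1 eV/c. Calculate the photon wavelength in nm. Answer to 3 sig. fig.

Take h = 6.62607015e-34 J·s, c = 2.99792458e8 m/s, 1 eV = 1.602176634e-19 J.
First convert: p = 2.1 eV/c = 1.1223e-27 kg·m/s.
Since λ = h/p for a photon, λ = 5.904e-7 m.
Converting to nm: λ = 590.4 nm ≈ 590 nm.

590 nm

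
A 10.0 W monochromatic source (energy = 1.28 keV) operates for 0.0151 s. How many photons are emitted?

Total energy: E_total = P·t = 10.0 × 0.0151 = 0.1510 J.
Per-photon energy: E = 2.051 × 10^-16 J.
N = E_total / E_photon = 7.36 × 10^14.

7.36 × 10^14 photons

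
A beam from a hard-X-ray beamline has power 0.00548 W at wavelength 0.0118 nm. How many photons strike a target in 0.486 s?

Total energy: E_total = P·t = 0.00548 × 0.486 = 0.002663 J.
Per-photon energy: E = 1.683 × 10^-14 J.
N = E_total / E_photon = 1.58 × 10^11.

1.58 × 10^11 photons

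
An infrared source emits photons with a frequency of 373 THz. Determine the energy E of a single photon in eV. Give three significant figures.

First convert: f = 373 THz = 3.73·10^14 Hz.
For a photon E = hf, so E = 2.472·10^-19 J.
Converting to eV: E = 1.543 eV ≈ 1.54 eV.

1.54 eV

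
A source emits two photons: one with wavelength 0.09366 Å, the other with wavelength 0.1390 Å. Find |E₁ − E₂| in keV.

Using E = hc/λ: E₁ = 2.1209e-14 J, E₂ = 1.4291e-14 J.
|ΔE| = |2.1209e-14 − 1.4291e-14| = 6.92e-15 J = 43.2 keV.

43.2 keV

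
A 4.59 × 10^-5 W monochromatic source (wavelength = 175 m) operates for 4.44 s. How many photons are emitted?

1.80 × 10^23 photons

Total energy: E_total = P·t = 4.59 × 10^-5 × 4.44 = 2.038 × 10^-4 J.
Per-photon energy: E = 1.135 × 10^-27 J.
N = E_total / E_photon = 1.80 × 10^23.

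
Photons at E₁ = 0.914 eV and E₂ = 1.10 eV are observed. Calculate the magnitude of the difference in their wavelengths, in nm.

229 nm

Using λ = hc/E: λ₁ = 1.357·10^-6 m, λ₂ = 1.127·10^-6 m.
|Δλ| = |1.357·10^-6 − 1.127·10^-6| = 2.29·10^-7 m = 229 nm.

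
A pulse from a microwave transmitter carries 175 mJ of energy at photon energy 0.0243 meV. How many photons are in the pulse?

4.49e22 photons

Per-photon energy: E = 3.893e-24 J (from energy = 0.0243 meV).
N = E_total / E_photon = 0.175 J / 3.893e-24 J = 4.49e22.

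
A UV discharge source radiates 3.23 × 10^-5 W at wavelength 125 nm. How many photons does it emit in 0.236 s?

4.80 × 10^12 photons

Total energy: E_total = P·t = 3.23 × 10^-5 × 0.236 = 7.623 × 10^-6 J.
Per-photon energy: E = 1.589 × 10^-18 J.
N = E_total / E_photon = 4.80 × 10^12.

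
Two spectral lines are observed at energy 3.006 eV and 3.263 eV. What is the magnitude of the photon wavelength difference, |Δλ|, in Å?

325 Å

Using λ = hc/E: λ₁ = 4.1246e-7 m, λ₂ = 3.7997e-7 m.
|Δλ| = |4.1246e-7 − 3.7997e-7| = 3.25e-8 m = 325 Å.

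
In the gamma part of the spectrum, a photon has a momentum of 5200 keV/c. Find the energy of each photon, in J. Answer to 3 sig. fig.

First convert: p = 5200 keV/c = 2.7790e-21 kg·m/s.
Since E = pc for a photon, E = 8.331e-13 J.
So E ≈ 8.33e-13 J.

8.33e-13 J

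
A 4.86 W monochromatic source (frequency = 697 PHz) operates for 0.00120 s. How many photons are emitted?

1.26 × 10^13 photons

Total energy: E_total = P·t = 4.86 × 0.00120 = 0.005832 J.
Per-photon energy: E = 4.618 × 10^-16 J.
N = E_total / E_photon = 1.26 × 10^13.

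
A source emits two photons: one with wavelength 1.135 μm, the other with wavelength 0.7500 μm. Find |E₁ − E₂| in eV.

0.561 eV

Using E = hc/λ: E₁ = 1.7502 × 10^-19 J, E₂ = 2.6486 × 10^-19 J.
|ΔE| = |1.7502 × 10^-19 − 2.6486 × 10^-19| = 8.98 × 10^-20 J = 0.561 eV.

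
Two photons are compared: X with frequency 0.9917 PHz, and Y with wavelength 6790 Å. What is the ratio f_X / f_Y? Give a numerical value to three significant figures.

f_X = 9.917 × 10^14 Hz (from frequency = 0.9917 PHz, via f given directly).
f_Y = 4.415 × 10^14 Hz (from wavelength = 6790 Å, via f = c/λ).
Ratio = 9.917 × 10^14 / 4.415 × 10^14 = 2.25.

2.25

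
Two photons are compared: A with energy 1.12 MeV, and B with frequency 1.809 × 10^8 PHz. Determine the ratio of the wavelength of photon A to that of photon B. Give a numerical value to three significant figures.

λ_A = 1.107 × 10^-12 m (from energy = 1.12 MeV, via λ = hc/E).
λ_B = 1.657 × 10^-15 m (from frequency = 1.809 × 10^8 PHz, via λ = c/f).
Ratio = 1.107 × 10^-12 / 1.657 × 10^-15 = 668.

668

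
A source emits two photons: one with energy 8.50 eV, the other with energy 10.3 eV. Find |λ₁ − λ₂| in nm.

25.5 nm

Using λ = hc/E: λ₁ = 1.459 × 10^-7 m, λ₂ = 1.204 × 10^-7 m.
|Δλ| = |1.459 × 10^-7 − 1.204 × 10^-7| = 2.55 × 10^-8 m = 25.5 nm.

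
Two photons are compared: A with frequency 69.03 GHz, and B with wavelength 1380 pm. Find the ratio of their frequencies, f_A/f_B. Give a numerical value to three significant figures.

f_A = 6.903 × 10^10 Hz (from frequency = 69.03 GHz, via f given directly).
f_B = 2.172 × 10^17 Hz (from wavelength = 1380 pm, via f = c/λ).
Ratio = 6.903 × 10^10 / 2.172 × 10^17 = 3.18 × 10^-7.

3.18 × 10^-7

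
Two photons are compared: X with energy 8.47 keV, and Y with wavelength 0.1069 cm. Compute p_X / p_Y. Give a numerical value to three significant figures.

p_X = 4.527e-24 kg·m/s (from energy = 8.47 keV, via p = E/c).
p_Y = 6.198e-31 kg·m/s (from wavelength = 0.1069 cm, via p = h/λ).
Ratio = 4.527e-24 / 6.198e-31 = 7.30e6.

7.30e6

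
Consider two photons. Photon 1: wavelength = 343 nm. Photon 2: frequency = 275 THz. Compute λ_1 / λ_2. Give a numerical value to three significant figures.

0.315

λ_1 = 3.430 × 10^-7 m (from wavelength = 343 nm, via λ given directly).
λ_2 = 1.090 × 10^-6 m (from frequency = 275 THz, via λ = c/f).
Ratio = 3.430 × 10^-7 / 1.090 × 10^-6 = 0.315.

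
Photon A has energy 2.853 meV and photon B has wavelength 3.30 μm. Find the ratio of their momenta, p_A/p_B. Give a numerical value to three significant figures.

p_A = 1.525·10^-30 kg·m/s (from energy = 2.853 meV, via p = E/c).
p_B = 2.008·10^-28 kg·m/s (from wavelength = 3.30 μm, via p = h/λ).
Ratio = 1.525·10^-30 / 2.008·10^-28 = 7.59·10^-3.

7.59·10^-3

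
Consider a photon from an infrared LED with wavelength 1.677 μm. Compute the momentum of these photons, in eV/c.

0.739 eV/c

In SI units: λ = 1.677 μm = 1.677 × 10^-6 m.
For a photon p = h/λ, so p = 3.951 × 10^-28 kg·m/s.
Converting to eV/c: p = 0.7393 eV/c ≈ 0.739 eV/c.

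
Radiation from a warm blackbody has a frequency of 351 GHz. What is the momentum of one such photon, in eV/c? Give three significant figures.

1.45 × 10^-3 eV/c

Use h = 6.62607015 × 10^-34 J·s, c = 2.99792458 × 10^8 m/s, 1 eV = 1.602176634 × 10^-19 J.
First convert: f = 351 GHz = 3.51 × 10^11 Hz.
For a photon p = hf/c, so p = 7.758 × 10^-31 kg·m/s.
Converting to eV/c: p = 0.001452 eV/c ≈ 1.45 × 10^-3 eV/c.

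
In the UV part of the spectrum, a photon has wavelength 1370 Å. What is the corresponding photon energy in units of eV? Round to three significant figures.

(h = 6.62607015e-34 J·s, c = 2.99792458e8 m/s, 1 eV = 1.602176634e-19 J.)
First convert: λ = 1370 Å = 1.37e-7 m.
Since E = hc/λ for a photon, E = 1.450e-18 J.
Converting to eV: E = 9.050 eV ≈ 9.05 eV.

9.05 eV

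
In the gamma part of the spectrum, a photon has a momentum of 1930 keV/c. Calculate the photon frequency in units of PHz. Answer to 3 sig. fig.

(h = 6.62607015 × 10^-34 J·s, c = 2.99792458 × 10^8 m/s, 1 eV = 1.602176634 × 10^-19 J.)
First convert: p = 1930 keV/c = 1.0314 × 10^-21 kg·m/s.
For a photon f = pc/h, so f = 4.667 × 10^20 Hz.
Converting to PHz: f = 466700 PHz ≈ 4.67 × 10^5 PHz.

4.67 × 10^5 PHz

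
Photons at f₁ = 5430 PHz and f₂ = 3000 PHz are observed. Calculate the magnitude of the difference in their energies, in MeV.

0.0100 MeV

Using E = hf: E₁ = 3.598·10^-15 J, E₂ = 1.988·10^-15 J.
|ΔE| = |3.598·10^-15 − 1.988·10^-15| = 1.61·10^-15 J = 0.0100 MeV.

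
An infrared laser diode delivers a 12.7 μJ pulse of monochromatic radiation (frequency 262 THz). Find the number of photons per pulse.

Per-photon energy: E = 1.736 × 10^-19 J (from frequency = 262 THz).
N = E_total / E_photon = 1.27 × 10^-5 J / 1.736 × 10^-19 J = 7.32 × 10^13.

7.32 × 10^13 photons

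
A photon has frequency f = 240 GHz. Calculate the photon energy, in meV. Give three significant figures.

In SI units: f = 240 GHz = 2.4 × 10^11 Hz.
Since E = hf for a photon, E = 1.590 × 10^-22 J.
Converting to meV: E = 0.9926 meV ≈ 0.993 meV.

0.993 meV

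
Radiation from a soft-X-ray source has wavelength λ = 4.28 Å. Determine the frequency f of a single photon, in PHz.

Convert to SI: λ = 4.28 Å = 4.28e-10 m.
Apply f = c/λ: f = 7.004e17 Hz.
Converting to PHz: f = 700.4 PHz ≈ 700 PHz.

700 PHz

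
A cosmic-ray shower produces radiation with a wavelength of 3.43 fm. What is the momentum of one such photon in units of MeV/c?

361 MeV/c

(h = 6.62607015 × 10^-34 J·s, c = 2.99792458 × 10^8 m/s, 1 eV = 1.602176634 × 10^-19 J.)
In SI units: λ = 3.43 fm = 3.43 × 10^-15 m.
Apply p = h/λ: p = 1.932 × 10^-19 kg·m/s.
Converting to MeV/c: p = 361.5 MeV/c ≈ 361 MeV/c.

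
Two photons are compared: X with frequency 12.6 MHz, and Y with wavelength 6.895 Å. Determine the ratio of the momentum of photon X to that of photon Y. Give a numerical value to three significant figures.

p_X = 2.785e-35 kg·m/s (from frequency = 12.6 MHz, via p = hf/c).
p_Y = 9.610e-25 kg·m/s (from wavelength = 6.895 Å, via p = h/λ).
Ratio = 2.785e-35 / 9.610e-25 = 2.90e-11.

2.90e-11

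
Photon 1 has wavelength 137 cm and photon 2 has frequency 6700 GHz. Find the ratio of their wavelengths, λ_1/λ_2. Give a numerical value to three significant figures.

λ_1 = 1.370 m (from wavelength = 137 cm, via λ given directly).
λ_2 = 4.475 × 10^-5 m (from frequency = 6700 GHz, via λ = c/f).
Ratio = 1.370 / 4.475 × 10^-5 = 3.06 × 10^4.

3.06 × 10^4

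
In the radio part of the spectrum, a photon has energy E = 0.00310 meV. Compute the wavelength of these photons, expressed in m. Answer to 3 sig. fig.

First convert: E = 0.00310 meV = 4.9667e-25 J.
Since λ = hc/E for a photon, λ = 0.3999 m.
So λ ≈ 0.400 m.

0.400 m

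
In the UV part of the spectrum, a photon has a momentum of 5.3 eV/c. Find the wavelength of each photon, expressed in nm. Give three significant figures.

Use h = 6.62607015 × 10^-34 J·s, c = 2.99792458 × 10^8 m/s, 1 eV = 1.602176634 × 10^-19 J.
In SI units: p = 5.3 eV/c = 2.8325 × 10^-27 kg·m/s.
The photon relation is λ = h/p, giving λ = 2.339 × 10^-7 m.
Converting to nm: λ = 233.9 nm ≈ 234 nm.

234 nm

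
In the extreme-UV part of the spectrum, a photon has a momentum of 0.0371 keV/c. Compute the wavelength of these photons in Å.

(h = 6.62607015e-34 J·s, c = 2.99792458e8 m/s, 1 eV = 1.602176634e-19 J.)
In SI units: p = 0.0371 keV/c = 1.9827e-26 kg·m/s.
For a photon λ = h/p, so λ = 3.342e-8 m.
Converting to Å: λ = 334.2 Å ≈ 334 Å.

334 Å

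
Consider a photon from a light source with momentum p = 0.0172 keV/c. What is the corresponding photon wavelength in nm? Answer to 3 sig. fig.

Take h = 6.62607015 × 10^-34 J·s, c = 2.99792458 × 10^8 m/s, 1 eV = 1.602176634 × 10^-19 J.
Convert to SI: p = 0.0172 keV/c = 9.1922 × 10^-27 kg·m/s.
For a photon λ = h/p, so λ = 7.208 × 10^-8 m.
Converting to nm: λ = 72.08 nm ≈ 72.1 nm.

72.1 nm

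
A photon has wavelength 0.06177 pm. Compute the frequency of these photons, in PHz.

4.85 × 10^6 PHz

In SI units: λ = 0.06177 pm = 6.177 × 10^-14 m.
Apply f = c/λ: f = 4.853 × 10^21 Hz.
Converting to PHz: f = 4.853 × 10^6 PHz ≈ 4.85 × 10^6 PHz.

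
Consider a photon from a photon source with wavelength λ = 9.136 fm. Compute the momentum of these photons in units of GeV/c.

0.136 GeV/c

Use h = 6.62607015e-34 J·s, c = 2.99792458e8 m/s, 1 eV = 1.602176634e-19 J.
In SI units: λ = 9.136 fm = 9.136e-15 m.
Apply p = h/λ: p = 7.253e-20 kg·m/s.
Converting to GeV/c: p = 0.1357 GeV/c ≈ 0.136 GeV/c.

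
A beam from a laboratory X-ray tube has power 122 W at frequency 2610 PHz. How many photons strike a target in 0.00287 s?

2.02 × 10^14 photons

Total energy: E_total = P·t = 122 × 0.00287 = 0.3501 J.
Per-photon energy: E = 1.729 × 10^-15 J.
N = E_total / E_photon = 2.02 × 10^14.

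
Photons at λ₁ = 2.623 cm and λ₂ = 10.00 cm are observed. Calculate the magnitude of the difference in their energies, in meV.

Using E = hc/λ: E₁ = 7.5732 × 10^-24 J, E₂ = 1.9864 × 10^-24 J.
|ΔE| = |7.5732 × 10^-24 − 1.9864 × 10^-24| = 5.59 × 10^-24 J = 0.0349 meV.

0.0349 meV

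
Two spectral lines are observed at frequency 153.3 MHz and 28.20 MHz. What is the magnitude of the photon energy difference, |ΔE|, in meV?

5.17 × 10^-4 meV

Using E = hf: E₁ = 1.0158 × 10^-25 J, E₂ = 1.8686 × 10^-26 J.
|ΔE| = |1.0158 × 10^-25 − 1.8686 × 10^-26| = 8.29 × 10^-26 J = 5.17 × 10^-4 meV.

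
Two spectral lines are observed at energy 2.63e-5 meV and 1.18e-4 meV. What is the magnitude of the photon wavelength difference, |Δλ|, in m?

36.6 m

Using λ = hc/E: λ₁ = 47.14 m, λ₂ = 10.51 m.
|Δλ| = |47.14 − 10.51| = 36.6 m.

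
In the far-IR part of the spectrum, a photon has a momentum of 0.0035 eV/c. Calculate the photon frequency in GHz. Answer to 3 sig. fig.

In SI units: p = 0.0035 eV/c = 1.8705e-30 kg·m/s.
The photon relation is f = pc/h, giving f = 8.463e11 Hz.
Converting to GHz: f = 846.3 GHz ≈ 846 GHz.

846 GHz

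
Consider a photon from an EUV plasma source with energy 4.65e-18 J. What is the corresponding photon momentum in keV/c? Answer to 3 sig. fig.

0.0290 keV/c

Apply p = E/c: p = 1.551e-26 kg·m/s.
Converting to keV/c: p = 0.02902 keV/c ≈ 0.0290 keV/c.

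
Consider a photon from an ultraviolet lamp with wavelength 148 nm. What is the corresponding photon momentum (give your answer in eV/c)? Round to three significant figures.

8.38 eV/c

Take h = 6.62607015e-34 J·s, c = 2.99792458e8 m/s, 1 eV = 1.602176634e-19 J.
In SI units: λ = 148 nm = 1.48e-7 m.
The photon relation is p = h/λ, giving p = 4.477e-27 kg·m/s.
Converting to eV/c: p = 8.377 eV/c ≈ 8.38 eV/c.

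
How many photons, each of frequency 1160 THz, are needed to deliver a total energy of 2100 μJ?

Per-photon energy: E = 7.686 × 10^-19 J (from frequency = 1160 THz).
N = E_total / E_photon = 0.00210 J / 7.686 × 10^-19 J = 2.73 × 10^15.

2.73 × 10^15 photons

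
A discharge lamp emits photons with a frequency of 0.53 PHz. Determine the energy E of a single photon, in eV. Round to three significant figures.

First convert: f = 0.53 PHz = 5.3e14 Hz.
Since E = hf for a photon, E = 3.512e-19 J.
Converting to eV: E = 2.192 eV ≈ 2.19 eV.

2.19 eV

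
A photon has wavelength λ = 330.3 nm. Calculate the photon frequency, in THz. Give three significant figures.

(c = 2.99792458e8 m/s.)
In SI units: λ = 330.3 nm = 3.303e-7 m.
Apply f = c/λ: f = 9.076e14 Hz.
Converting to THz: f = 907.6 THz ≈ 908 THz.

908 THz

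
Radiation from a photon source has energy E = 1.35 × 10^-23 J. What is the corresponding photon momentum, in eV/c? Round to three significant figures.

8.43 × 10^-5 eV/c

Apply p = E/c: p = 4.503 × 10^-32 kg·m/s.
Converting to eV/c: p = 8.426 × 10^-5 eV/c ≈ 8.43 × 10^-5 eV/c.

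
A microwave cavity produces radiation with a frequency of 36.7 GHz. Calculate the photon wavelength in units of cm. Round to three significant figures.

0.817 cm

Convert to SI: f = 36.7 GHz = 3.67 × 10^10 Hz.
Apply λ = c/f: λ = 0.008169 m.
Converting to cm: λ = 0.8169 cm ≈ 0.817 cm.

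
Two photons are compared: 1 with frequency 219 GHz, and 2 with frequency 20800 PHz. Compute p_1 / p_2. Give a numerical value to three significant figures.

1.05 × 10^-8

p_1 = 4.840 × 10^-31 kg·m/s (from frequency = 219 GHz, via p = hf/c).
p_2 = 4.597 × 10^-23 kg·m/s (from frequency = 20800 PHz, via p = hf/c).
Ratio = 4.840 × 10^-31 / 4.597 × 10^-23 = 1.05 × 10^-8.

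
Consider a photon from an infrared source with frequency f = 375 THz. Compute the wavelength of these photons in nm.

First convert: f = 375 THz = 3.75 × 10^14 Hz.
For a photon λ = c/f, so λ = 7.994 × 10^-7 m.
Converting to nm: λ = 799.4 nm ≈ 799 nm.

799 nm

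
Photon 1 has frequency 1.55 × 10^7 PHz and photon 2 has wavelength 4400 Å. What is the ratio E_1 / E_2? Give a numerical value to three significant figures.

E_1 = 1.027 × 10^-11 J (from frequency = 1.55 × 10^7 PHz, via E = hf).
E_2 = 4.515 × 10^-19 J (from wavelength = 4400 Å, via E = hc/λ).
Ratio = 1.027 × 10^-11 / 4.515 × 10^-19 = 2.27 × 10^7.

2.27 × 10^7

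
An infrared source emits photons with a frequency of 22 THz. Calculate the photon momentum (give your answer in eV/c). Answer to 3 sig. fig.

0.0910 eV/c

First convert: f = 22 THz = 2.2e13 Hz.
Since p = hf/c for a photon, p = 4.862e-29 kg·m/s.
Converting to eV/c: p = 0.09098 eV/c ≈ 0.0910 eV/c.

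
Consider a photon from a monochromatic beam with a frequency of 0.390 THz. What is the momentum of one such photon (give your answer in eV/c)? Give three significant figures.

1.61e-3 eV/c

Take h = 6.62607015e-34 J·s, c = 2.99792458e8 m/s, 1 eV = 1.602176634e-19 J.
First convert: f = 0.390 THz = 3.90e11 Hz.
For a photon p = hf/c, so p = 8.620e-31 kg·m/s.
Converting to eV/c: p = 0.001613 eV/c ≈ 1.61e-3 eV/c.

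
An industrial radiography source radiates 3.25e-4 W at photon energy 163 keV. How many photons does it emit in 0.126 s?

1.57e9 photons

Total energy: E_total = P·t = 3.25e-4 × 0.126 = 4.095e-5 J.
Per-photon energy: E = 2.612e-14 J.
N = E_total / E_photon = 1.57e9.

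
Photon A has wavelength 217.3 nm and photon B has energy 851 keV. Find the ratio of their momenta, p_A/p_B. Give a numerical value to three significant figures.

6.70·10^-6

p_A = 3.049·10^-27 kg·m/s (from wavelength = 217.3 nm, via p = h/λ).
p_B = 4.548·10^-22 kg·m/s (from energy = 851 keV, via p = E/c).
Ratio = 3.049·10^-27 / 4.548·10^-22 = 6.70·10^-6.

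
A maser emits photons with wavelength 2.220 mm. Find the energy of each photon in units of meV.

In SI units: λ = 2.220 mm = 0.002220 m.
For a photon E = hc/λ, so E = 8.948·10^-23 J.
Converting to meV: E = 0.5585 meV ≈ 0.558 meV.

0.558 meV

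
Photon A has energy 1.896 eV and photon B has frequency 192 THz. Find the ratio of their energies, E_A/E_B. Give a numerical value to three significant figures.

E_A = 3.038e-19 J (from energy = 1.896 eV, via E given directly).
E_B = 1.272e-19 J (from frequency = 192 THz, via E = hf).
Ratio = 3.038e-19 / 1.272e-19 = 2.39.

2.39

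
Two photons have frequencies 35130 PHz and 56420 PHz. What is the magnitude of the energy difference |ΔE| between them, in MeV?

0.0880 MeV

Using E = hf: E₁ = 2.3277e-14 J, E₂ = 3.7384e-14 J.
|ΔE| = |2.3277e-14 − 3.7384e-14| = 1.41e-14 J = 0.0880 MeV.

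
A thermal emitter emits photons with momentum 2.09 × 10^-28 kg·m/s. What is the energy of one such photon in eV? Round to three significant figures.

The photon relation is E = pc, giving E = 6.266 × 10^-20 J.
Converting to eV: E = 0.3911 eV ≈ 0.391 eV.

0.391 eV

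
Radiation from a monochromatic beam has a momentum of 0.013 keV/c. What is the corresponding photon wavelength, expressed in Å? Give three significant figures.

Take h = 6.62607015e-34 J·s, c = 2.99792458e8 m/s, 1 eV = 1.602176634e-19 J.
Convert to SI: p = 0.013 keV/c = 6.9476e-27 kg·m/s.
The photon relation is λ = h/p, giving λ = 9.537e-8 m.
Converting to Å: λ = 953.7 Å ≈ 954 Å.

954 Å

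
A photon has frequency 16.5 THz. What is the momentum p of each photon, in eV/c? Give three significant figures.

0.0682 eV/c

Use h = 6.62607015 × 10^-34 J·s, c = 2.99792458 × 10^8 m/s, 1 eV = 1.602176634 × 10^-19 J.
In SI units: f = 16.5 THz = 1.65 × 10^13 Hz.
The photon relation is p = hf/c, giving p = 3.647 × 10^-29 kg·m/s.
Converting to eV/c: p = 0.06824 eV/c ≈ 0.0682 eV/c.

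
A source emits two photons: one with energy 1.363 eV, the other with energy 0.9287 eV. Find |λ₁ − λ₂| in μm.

0.425 μm

Using λ = hc/E: λ₁ = 9.0964 × 10^-7 m, λ₂ = 1.3350 × 10^-6 m.
|Δλ| = |9.0964 × 10^-7 − 1.3350 × 10^-6| = 4.25 × 10^-7 m = 0.425 μm.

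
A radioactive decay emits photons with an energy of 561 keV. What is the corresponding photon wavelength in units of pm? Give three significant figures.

2.21 pm

In SI units: E = 561 keV = 8.9882·10^-14 J.
For a photon λ = hc/E, so λ = 2.210·10^-12 m.
Converting to pm: λ = 2.210 pm ≈ 2.21 pm.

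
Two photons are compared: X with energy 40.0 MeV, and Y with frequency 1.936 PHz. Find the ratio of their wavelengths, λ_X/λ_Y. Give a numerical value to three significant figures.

λ_X = 3.100e-14 m (from energy = 40.0 MeV, via λ = hc/E).
λ_Y = 1.549e-7 m (from frequency = 1.936 PHz, via λ = c/f).
Ratio = 3.100e-14 / 1.549e-7 = 2.00e-7.

2.00e-7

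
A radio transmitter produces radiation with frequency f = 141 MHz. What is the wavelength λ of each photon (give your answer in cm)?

213 cm

First convert: f = 141 MHz = 1.41·10^8 Hz.
Since λ = c/f for a photon, λ = 2.126 m.
Converting to cm: λ = 212.6 cm ≈ 213 cm.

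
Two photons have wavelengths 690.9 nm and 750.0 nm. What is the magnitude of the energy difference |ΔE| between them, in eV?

0.141 eV

Using E = hc/λ: E₁ = 2.8752·10^-19 J, E₂ = 2.6486·10^-19 J.
|ΔE| = |2.8752·10^-19 − 2.6486·10^-19| = 2.27·10^-20 J = 0.141 eV.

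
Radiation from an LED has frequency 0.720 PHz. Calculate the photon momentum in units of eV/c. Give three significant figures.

(h = 6.62607015·10^-34 J·s, c = 2.99792458·10^8 m/s, 1 eV = 1.602176634·10^-19 J.)
First convert: f = 0.720 PHz = 7.20·10^14 Hz.
For a photon p = hf/c, so p = 1.591·10^-27 kg·m/s.
Converting to eV/c: p = 2.978 eV/c ≈ 2.98 eV/c.

2.98 eV/c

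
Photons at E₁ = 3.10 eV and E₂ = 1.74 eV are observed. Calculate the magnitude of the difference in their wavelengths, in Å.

Using λ = hc/E: λ₁ = 3.999e-7 m, λ₂ = 7.126e-7 m.
|Δλ| = |3.999e-7 − 7.126e-7| = 3.13e-7 m = 3130 Å.

3130 Å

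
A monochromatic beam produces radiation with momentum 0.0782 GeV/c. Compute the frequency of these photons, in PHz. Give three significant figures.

Convert to SI: p = 0.0782 GeV/c = 4.1792 × 10^-20 kg·m/s.
The photon relation is f = pc/h, giving f = 1.891 × 10^22 Hz.
Converting to PHz: f = 1.891 × 10^7 PHz ≈ 1.89 × 10^7 PHz.

1.89 × 10^7 PHz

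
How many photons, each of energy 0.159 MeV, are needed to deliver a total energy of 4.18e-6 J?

Per-photon energy: E = 2.547e-14 J (from energy = 0.159 MeV).
N = E_total / E_photon = 4.18e-6 J / 2.547e-14 J = 1.64e8.

1.64e8 photons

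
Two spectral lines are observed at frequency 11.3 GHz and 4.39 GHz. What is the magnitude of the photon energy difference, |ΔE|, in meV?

Using E = hf: E₁ = 7.487e-24 J, E₂ = 2.909e-24 J.
|ΔE| = |7.487e-24 − 2.909e-24| = 4.58e-24 J = 0.0286 meV.

0.0286 meV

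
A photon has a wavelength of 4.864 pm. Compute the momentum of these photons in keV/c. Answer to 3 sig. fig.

255 keV/c

Use h = 6.62607015e-34 J·s, c = 2.99792458e8 m/s, 1 eV = 1.602176634e-19 J.
Convert to SI: λ = 4.864 pm = 4.864e-12 m.
Apply p = h/λ: p = 1.362e-22 kg·m/s.
Converting to keV/c: p = 254.9 keV/c ≈ 255 keV/c.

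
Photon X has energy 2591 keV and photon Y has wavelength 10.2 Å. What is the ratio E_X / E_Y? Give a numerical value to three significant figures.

E_X = 4.151 × 10^-13 J (from energy = 2591 keV, via E given directly).
E_Y = 1.947 × 10^-16 J (from wavelength = 10.2 Å, via E = hc/λ).
Ratio = 4.151 × 10^-13 / 1.947 × 10^-16 = 2130.

2130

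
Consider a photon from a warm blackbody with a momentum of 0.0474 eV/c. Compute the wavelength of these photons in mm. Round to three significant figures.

Use h = 6.62607015e-34 J·s, c = 2.99792458e8 m/s, 1 eV = 1.602176634e-19 J.
In SI units: p = 0.0474 eV/c = 2.5332e-29 kg·m/s.
For a photon λ = h/p, so λ = 2.616e-5 m.
Converting to mm: λ = 0.02616 mm ≈ 0.0262 mm.

0.0262 mm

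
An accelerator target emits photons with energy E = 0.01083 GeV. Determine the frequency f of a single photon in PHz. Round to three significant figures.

(h = 6.62607015·10^-34 J·s, 1 eV = 1.602176634·10^-19 J.)
In SI units: E = 0.01083 GeV = 1.7352·10^-12 J.
Apply f = E/h: f = 2.619·10^21 Hz.
Converting to PHz: f = 2.619·10^6 PHz ≈ 2.62·10^6 PHz.

2.62·10^6 PHz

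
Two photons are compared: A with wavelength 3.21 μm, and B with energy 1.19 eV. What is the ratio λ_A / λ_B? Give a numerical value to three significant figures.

λ_A = 3.210e-6 m (from wavelength = 3.21 μm, via λ given directly).
λ_B = 1.042e-6 m (from energy = 1.19 eV, via λ = hc/E).
Ratio = 3.210e-6 / 1.042e-6 = 3.08.

3.08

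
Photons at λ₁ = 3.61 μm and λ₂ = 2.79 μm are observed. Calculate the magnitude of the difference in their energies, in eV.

0.101 eV

Using E = hc/λ: E₁ = 5.503 × 10^-20 J, E₂ = 7.120 × 10^-20 J.
|ΔE| = |5.503 × 10^-20 − 7.120 × 10^-20| = 1.62 × 10^-20 J = 0.101 eV.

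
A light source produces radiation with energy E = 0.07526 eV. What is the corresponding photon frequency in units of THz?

In SI units: E = 0.07526 eV = 1.2058 × 10^-20 J.
The photon relation is f = E/h, giving f = 1.820 × 10^13 Hz.
Converting to THz: f = 18.20 THz ≈ 18.2 THz.

18.2 THz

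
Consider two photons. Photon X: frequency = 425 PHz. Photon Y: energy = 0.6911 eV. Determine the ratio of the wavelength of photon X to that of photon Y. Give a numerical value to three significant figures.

λ_X = 7.054e-10 m (from frequency = 425 PHz, via λ = c/f).
λ_Y = 1.794e-6 m (from energy = 0.6911 eV, via λ = hc/E).
Ratio = 7.054e-10 / 1.794e-6 = 3.93e-4.

3.93e-4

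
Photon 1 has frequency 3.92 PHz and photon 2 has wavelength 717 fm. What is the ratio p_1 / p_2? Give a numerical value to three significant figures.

p_1 = 8.664e-27 kg·m/s (from frequency = 3.92 PHz, via p = hf/c).
p_2 = 9.241e-22 kg·m/s (from wavelength = 717 fm, via p = h/λ).
Ratio = 8.664e-27 / 9.241e-22 = 9.38e-6.

9.38e-6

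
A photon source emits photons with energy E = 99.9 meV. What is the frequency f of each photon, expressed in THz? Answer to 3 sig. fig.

24.2 THz

Take h = 6.62607015 × 10^-34 J·s, 1 eV = 1.602176634 × 10^-19 J.
Convert to SI: E = 99.9 meV = 1.6006 × 10^-20 J.
For a photon f = E/h, so f = 2.416 × 10^13 Hz.
Converting to THz: f = 24.16 THz ≈ 24.2 THz.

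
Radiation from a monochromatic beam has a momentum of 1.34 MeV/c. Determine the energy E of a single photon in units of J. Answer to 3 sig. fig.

(c = 2.99792458e8 m/s, 1 eV = 1.602176634e-19 J.)
Convert to SI: p = 1.34 MeV/c = 7.1613e-22 kg·m/s.
Since E = pc for a photon, E = 2.147e-13 J.
So E ≈ 2.15e-13 J.

2.15e-13 J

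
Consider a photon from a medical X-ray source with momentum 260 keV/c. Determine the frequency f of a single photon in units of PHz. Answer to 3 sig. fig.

In SI units: p = 260 keV/c = 1.3895e-22 kg·m/s.
Since f = pc/h for a photon, f = 6.287e19 Hz.
Converting to PHz: f = 62870 PHz ≈ 6.29e4 PHz.

6.29e4 PHz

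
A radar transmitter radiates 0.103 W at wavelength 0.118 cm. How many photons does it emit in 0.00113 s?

6.91e17 photons

Total energy: E_total = P·t = 0.103 × 0.00113 = 1.164e-4 J.
Per-photon energy: E = 1.683e-22 J.
N = E_total / E_photon = 6.91e17.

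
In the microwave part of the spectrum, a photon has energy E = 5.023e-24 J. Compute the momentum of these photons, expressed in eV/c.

3.14e-5 eV/c

The photon relation is p = E/c, giving p = 1.675e-32 kg·m/s.
Converting to eV/c: p = 3.135e-5 eV/c ≈ 3.14e-5 eV/c.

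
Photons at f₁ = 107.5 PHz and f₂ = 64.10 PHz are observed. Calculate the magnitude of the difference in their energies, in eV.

Using E = hf: E₁ = 7.1230 × 10^-17 J, E₂ = 4.2473 × 10^-17 J.
|ΔE| = |7.1230 × 10^-17 − 4.2473 × 10^-17| = 2.88 × 10^-17 J = 179 eV.

179 eV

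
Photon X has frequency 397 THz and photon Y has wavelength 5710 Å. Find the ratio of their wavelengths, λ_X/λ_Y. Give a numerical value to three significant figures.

1.32

λ_X = 7.551 × 10^-7 m (from frequency = 397 THz, via λ = c/f).
λ_Y = 5.710 × 10^-7 m (from wavelength = 5710 Å, via λ given directly).
Ratio = 7.551 × 10^-7 / 5.710 × 10^-7 = 1.32.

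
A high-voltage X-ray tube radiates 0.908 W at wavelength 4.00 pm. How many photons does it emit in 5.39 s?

Total energy: E_total = P·t = 0.908 × 5.39 = 4.894 J.
Per-photon energy: E = 4.966 × 10^-14 J.
N = E_total / E_photon = 9.86 × 10^13.

9.86 × 10^13 photons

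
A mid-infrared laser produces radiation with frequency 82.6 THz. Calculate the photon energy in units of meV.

Convert to SI: f = 82.6 THz = 8.26·10^13 Hz.
The photon relation is E = hf, giving E = 5.473·10^-20 J.
Converting to meV: E = 341.6 meV ≈ 342 meV.

342 meV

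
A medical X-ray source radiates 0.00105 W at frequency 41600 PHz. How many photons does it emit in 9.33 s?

3.55 × 10^11 photons

Total energy: E_total = P·t = 0.00105 × 9.33 = 0.009796 J.
Per-photon energy: E = 2.756 × 10^-14 J.
N = E_total / E_photon = 3.55 × 10^11.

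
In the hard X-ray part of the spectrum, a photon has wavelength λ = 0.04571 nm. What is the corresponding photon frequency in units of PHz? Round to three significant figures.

Convert to SI: λ = 0.04571 nm = 4.571e-11 m.
The photon relation is f = c/λ, giving f = 6.559e18 Hz.
Converting to PHz: f = 6559 PHz ≈ 6560 PHz.

6560 PHz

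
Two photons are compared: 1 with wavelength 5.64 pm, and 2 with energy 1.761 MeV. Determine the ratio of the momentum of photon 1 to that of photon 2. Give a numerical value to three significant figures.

p_1 = 1.175e-22 kg·m/s (from wavelength = 5.64 pm, via p = h/λ).
p_2 = 9.411e-22 kg·m/s (from energy = 1.761 MeV, via p = E/c).
Ratio = 1.175e-22 / 9.411e-22 = 0.125.

0.125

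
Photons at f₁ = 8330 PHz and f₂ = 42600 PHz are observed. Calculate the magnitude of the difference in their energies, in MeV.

0.142 MeV

Using E = hf: E₁ = 5.520 × 10^-15 J, E₂ = 2.823 × 10^-14 J.
|ΔE| = |5.520 × 10^-15 − 2.823 × 10^-14| = 2.27 × 10^-14 J = 0.142 MeV.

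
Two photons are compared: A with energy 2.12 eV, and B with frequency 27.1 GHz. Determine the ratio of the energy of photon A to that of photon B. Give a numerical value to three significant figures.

1.89e4

E_A = 3.397e-19 J (from energy = 2.12 eV, via E given directly).
E_B = 1.796e-23 J (from frequency = 27.1 GHz, via E = hf).
Ratio = 3.397e-19 / 1.796e-23 = 1.89e4.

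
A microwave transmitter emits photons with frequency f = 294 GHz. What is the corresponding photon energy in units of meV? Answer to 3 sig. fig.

First convert: f = 294 GHz = 2.94e11 Hz.
For a photon E = hf, so E = 1.948e-22 J.
Converting to meV: E = 1.216 meV ≈ 1.22 meV.

1.22 meV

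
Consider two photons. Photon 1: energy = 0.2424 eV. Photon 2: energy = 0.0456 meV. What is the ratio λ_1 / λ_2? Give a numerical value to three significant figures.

λ_1 = 5.115 × 10^-6 m (from energy = 0.2424 eV, via λ = hc/E).
λ_2 = 0.02719 m (from energy = 0.0456 meV, via λ = hc/E).
Ratio = 5.115 × 10^-6 / 0.02719 = 1.88 × 10^-4.

1.88 × 10^-4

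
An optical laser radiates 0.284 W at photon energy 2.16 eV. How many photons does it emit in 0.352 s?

Total energy: E_total = P·t = 0.284 × 0.352 = 0.09997 J.
Per-photon energy: E = 3.461·10^-19 J.
N = E_total / E_photon = 2.89·10^17.

2.89·10^17 photons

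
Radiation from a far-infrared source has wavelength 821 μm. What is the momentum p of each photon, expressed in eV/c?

First convert: λ = 821 μm = 8.21 × 10^-4 m.
For a photon p = h/λ, so p = 8.071 × 10^-31 kg·m/s.
Converting to eV/c: p = 0.001510 eV/c ≈ 1.51 × 10^-3 eV/c.

1.51 × 10^-3 eV/c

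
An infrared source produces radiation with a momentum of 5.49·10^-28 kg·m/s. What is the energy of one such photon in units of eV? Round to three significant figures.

1.03 eV

Since E = pc for a photon, E = 1.646·10^-19 J.
Converting to eV: E = 1.027 eV ≈ 1.03 eV.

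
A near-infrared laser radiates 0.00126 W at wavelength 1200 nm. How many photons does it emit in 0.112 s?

Total energy: E_total = P·t = 0.00126 × 0.112 = 1.411 × 10^-4 J.
Per-photon energy: E = 1.655 × 10^-19 J.
N = E_total / E_photon = 8.52 × 10^14.

8.52 × 10^14 photons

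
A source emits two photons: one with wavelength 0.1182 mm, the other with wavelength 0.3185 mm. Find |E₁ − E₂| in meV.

Using E = hc/λ: E₁ = 1.6806 × 10^-21 J, E₂ = 6.2369 × 10^-22 J.
|ΔE| = |1.6806 × 10^-21 − 6.2369 × 10^-22| = 1.06 × 10^-21 J = 6.60 meV.

6.60 meV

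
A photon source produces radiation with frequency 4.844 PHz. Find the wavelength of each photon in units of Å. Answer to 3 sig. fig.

619 Å

Convert to SI: f = 4.844 PHz = 4.844 × 10^15 Hz.
The photon relation is λ = c/f, giving λ = 6.189 × 10^-8 m.
Converting to Å: λ = 618.9 Å ≈ 619 Å.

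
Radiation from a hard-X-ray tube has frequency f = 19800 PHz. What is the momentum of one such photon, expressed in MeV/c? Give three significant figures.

First convert: f = 19800 PHz = 1.98e19 Hz.
Apply p = hf/c: p = 4.376e-23 kg·m/s.
Converting to MeV/c: p = 0.08189 MeV/c ≈ 0.0819 MeV/c.

0.0819 MeV/c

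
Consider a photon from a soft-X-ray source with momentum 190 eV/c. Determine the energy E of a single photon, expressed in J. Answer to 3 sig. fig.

3.04e-17 J

Take c = 2.99792458e8 m/s, 1 eV = 1.602176634e-19 J.
First convert: p = 190 eV/c = 1.0154e-25 kg·m/s.
Apply E = pc: E = 3.044e-17 J.
So E ≈ 3.04e-17 J.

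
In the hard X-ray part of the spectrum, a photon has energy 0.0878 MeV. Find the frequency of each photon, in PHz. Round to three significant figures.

2.12e4 PHz

In SI units: E = 0.0878 MeV = 1.4067e-14 J.
Since f = E/h for a photon, f = 2.123e19 Hz.
Converting to PHz: f = 21230 PHz ≈ 2.12e4 PHz.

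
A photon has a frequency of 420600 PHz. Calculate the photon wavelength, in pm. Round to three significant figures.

0.713 pm

Use c = 2.99792458e8 m/s.
First convert: f = 420600 PHz = 4.206e20 Hz.
Since λ = c/f for a photon, λ = 7.128e-13 m.
Converting to pm: λ = 0.7128 pm ≈ 0.713 pm.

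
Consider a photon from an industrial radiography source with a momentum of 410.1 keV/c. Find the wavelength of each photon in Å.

In SI units: p = 410.1 keV/c = 2.1917e-22 kg·m/s.
The photon relation is λ = h/p, giving λ = 3.023e-12 m.
Converting to Å: λ = 0.03023 Å ≈ 0.0302 Å.

0.0302 Å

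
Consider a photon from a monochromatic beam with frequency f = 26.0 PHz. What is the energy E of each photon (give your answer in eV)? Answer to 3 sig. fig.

In SI units: f = 26.0 PHz = 2.60e16 Hz.
Apply E = hf: E = 1.723e-17 J.
Converting to eV: E = 107.5 eV ≈ 108 eV.

108 eV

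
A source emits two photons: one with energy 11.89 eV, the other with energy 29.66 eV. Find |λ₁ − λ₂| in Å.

625 Å

Using λ = hc/E: λ₁ = 1.0428 × 10^-7 m, λ₂ = 4.1802 × 10^-8 m.
|Δλ| = |1.0428 × 10^-7 − 4.1802 × 10^-8| = 6.25 × 10^-8 m = 625 Å.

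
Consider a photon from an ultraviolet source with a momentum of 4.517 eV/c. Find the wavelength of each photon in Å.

(h = 6.62607015 × 10^-34 J·s, c = 2.99792458 × 10^8 m/s, 1 eV = 1.602176634 × 10^-19 J.)
First convert: p = 4.517 eV/c = 2.4140 × 10^-27 kg·m/s.
Since λ = h/p for a photon, λ = 2.745 × 10^-7 m.
Converting to Å: λ = 2745 Å ≈ 2740 Å.

2740 Å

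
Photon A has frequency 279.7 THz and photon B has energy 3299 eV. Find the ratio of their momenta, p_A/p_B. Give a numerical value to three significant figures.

3.51 × 10^-4

p_A = 6.182 × 10^-28 kg·m/s (from frequency = 279.7 THz, via p = hf/c).
p_B = 1.763 × 10^-24 kg·m/s (from energy = 3299 eV, via p = E/c).
Ratio = 6.182 × 10^-28 / 1.763 × 10^-24 = 3.51 × 10^-4.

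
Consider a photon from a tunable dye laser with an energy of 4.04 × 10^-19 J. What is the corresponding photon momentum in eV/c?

Use c = 2.99792458 × 10^8 m/s, 1 eV = 1.602176634 × 10^-19 J.
Apply p = E/c: p = 1.348 × 10^-27 kg·m/s.
Converting to eV/c: p = 2.522 eV/c ≈ 2.52 eV/c.

2.52 eV/c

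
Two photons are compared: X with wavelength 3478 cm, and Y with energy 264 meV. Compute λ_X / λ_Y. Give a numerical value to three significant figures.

7.41e6

λ_X = 34.78 m (from wavelength = 3478 cm, via λ given directly).
λ_Y = 4.696e-6 m (from energy = 264 meV, via λ = hc/E).
Ratio = 34.78 / 4.696e-6 = 7.41e6.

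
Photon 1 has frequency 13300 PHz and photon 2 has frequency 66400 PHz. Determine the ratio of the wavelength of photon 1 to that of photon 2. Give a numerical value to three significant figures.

λ_1 = 2.254 × 10^-11 m (from frequency = 13300 PHz, via λ = c/f).
λ_2 = 4.515 × 10^-12 m (from frequency = 66400 PHz, via λ = c/f).
Ratio = 2.254 × 10^-11 / 4.515 × 10^-12 = 4.99.

4.99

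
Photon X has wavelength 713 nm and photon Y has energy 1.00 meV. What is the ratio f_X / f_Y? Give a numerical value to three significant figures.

1740

f_X = 4.205 × 10^14 Hz (from wavelength = 713 nm, via f = c/λ).
f_Y = 2.418 × 10^11 Hz (from energy = 1.00 meV, via f = E/h).
Ratio = 4.205 × 10^14 / 2.418 × 10^11 = 1740.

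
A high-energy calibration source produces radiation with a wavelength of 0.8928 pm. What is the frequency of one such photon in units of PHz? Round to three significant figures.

3.36e5 PHz

First convert: λ = 0.8928 pm = 8.928e-13 m.
Apply f = c/λ: f = 3.358e20 Hz.
Converting to PHz: f = 335800 PHz ≈ 3.36e5 PHz.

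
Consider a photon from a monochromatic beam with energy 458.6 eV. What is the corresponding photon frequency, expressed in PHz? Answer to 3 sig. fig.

111 PHz

Use h = 6.62607015·10^-34 J·s, 1 eV = 1.602176634·10^-19 J.
First convert: E = 458.6 eV = 7.3476·10^-17 J.
Since f = E/h for a photon, f = 1.109·10^17 Hz.
Converting to PHz: f = 110.9 PHz ≈ 111 PHz.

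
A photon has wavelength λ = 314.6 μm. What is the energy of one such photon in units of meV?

3.94 meV

Take h = 6.62607015 × 10^-34 J·s, c = 2.99792458 × 10^8 m/s, 1 eV = 1.602176634 × 10^-19 J.
Convert to SI: λ = 314.6 μm = 3.146 × 10^-4 m.
For a photon E = hc/λ, so E = 6.314 × 10^-22 J.
Converting to meV: E = 3.941 meV ≈ 3.94 meV.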